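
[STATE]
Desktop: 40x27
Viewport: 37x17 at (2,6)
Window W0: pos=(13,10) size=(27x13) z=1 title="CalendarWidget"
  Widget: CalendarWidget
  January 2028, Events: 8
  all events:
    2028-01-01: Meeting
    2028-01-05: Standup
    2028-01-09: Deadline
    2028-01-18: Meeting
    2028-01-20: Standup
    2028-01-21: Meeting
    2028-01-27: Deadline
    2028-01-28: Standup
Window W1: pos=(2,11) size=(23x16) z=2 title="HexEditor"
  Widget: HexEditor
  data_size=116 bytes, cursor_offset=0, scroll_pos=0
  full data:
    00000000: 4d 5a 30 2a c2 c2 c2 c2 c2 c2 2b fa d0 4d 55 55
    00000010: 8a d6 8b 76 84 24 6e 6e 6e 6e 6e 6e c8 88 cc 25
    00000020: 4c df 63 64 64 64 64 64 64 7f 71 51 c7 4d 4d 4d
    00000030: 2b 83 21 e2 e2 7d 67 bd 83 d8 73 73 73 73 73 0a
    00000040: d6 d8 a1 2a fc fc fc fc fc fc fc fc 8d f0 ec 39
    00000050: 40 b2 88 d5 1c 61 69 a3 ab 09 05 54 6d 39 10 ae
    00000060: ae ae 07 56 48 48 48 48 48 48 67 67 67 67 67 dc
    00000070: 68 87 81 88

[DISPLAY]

                                     
                                     
                                     
                                     
           ┏━━━━━━━━━━━━━━━━━━━━━━━━━
┏━━━━━━━━━━━━━━━━━━━━━┓dget          
┃ HexEditor           ┃──────────────
┠─────────────────────┨ary 2028      
┃00000000  4D 5a 30 2a┃ Fr Sa Su     
┃00000010  8a d6 8b 76┃     1*  2    
┃00000020  4c df 63 64┃6  7  8  9*   
┃00000030  2b 83 21 e2┃ 14 15 16     
┃00000040  d6 d8 a1 2a┃0* 21* 22 23  
┃00000050  40 b2 88 d5┃* 28* 29 30   
┃00000060  ae ae 07 56┃              
┃00000070  68 87 81 88┃              
┃                     ┃━━━━━━━━━━━━━━


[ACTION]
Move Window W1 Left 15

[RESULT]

                                     
                                     
                                     
                                     
           ┏━━━━━━━━━━━━━━━━━━━━━━━━━
━━━━━━━━━━━━━━━━━━━━┓Widget          
HexEditor           ┃────────────────
────────────────────┨nuary 2028      
0000000  4D 5a 30 2a┃Th Fr Sa Su     
0000010  8a d6 8b 76┃       1*  2    
0000020  4c df 63 64┃  6  7  8  9*   
0000030  2b 83 21 e2┃13 14 15 16     
0000040  d6 d8 a1 2a┃ 20* 21* 22 23  
0000050  40 b2 88 d5┃27* 28* 29 30   
0000060  ae ae 07 56┃                
0000070  68 87 81 88┃                
                    ┃━━━━━━━━━━━━━━━━


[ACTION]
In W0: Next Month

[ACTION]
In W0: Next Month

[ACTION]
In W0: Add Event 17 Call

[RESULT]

                                     
                                     
                                     
                                     
           ┏━━━━━━━━━━━━━━━━━━━━━━━━━
━━━━━━━━━━━━━━━━━━━━┓Widget          
HexEditor           ┃────────────────
────────────────────┨arch 2028       
0000000  4D 5a 30 2a┃Th Fr Sa Su     
0000010  8a d6 8b 76┃ 2  3  4  5     
0000020  4c df 63 64┃ 9 10 11 12     
0000030  2b 83 21 e2┃16 17* 18 19    
0000040  d6 d8 a1 2a┃23 24 25 26     
0000050  40 b2 88 d5┃30 31           
0000060  ae ae 07 56┃                
0000070  68 87 81 88┃                
                    ┃━━━━━━━━━━━━━━━━


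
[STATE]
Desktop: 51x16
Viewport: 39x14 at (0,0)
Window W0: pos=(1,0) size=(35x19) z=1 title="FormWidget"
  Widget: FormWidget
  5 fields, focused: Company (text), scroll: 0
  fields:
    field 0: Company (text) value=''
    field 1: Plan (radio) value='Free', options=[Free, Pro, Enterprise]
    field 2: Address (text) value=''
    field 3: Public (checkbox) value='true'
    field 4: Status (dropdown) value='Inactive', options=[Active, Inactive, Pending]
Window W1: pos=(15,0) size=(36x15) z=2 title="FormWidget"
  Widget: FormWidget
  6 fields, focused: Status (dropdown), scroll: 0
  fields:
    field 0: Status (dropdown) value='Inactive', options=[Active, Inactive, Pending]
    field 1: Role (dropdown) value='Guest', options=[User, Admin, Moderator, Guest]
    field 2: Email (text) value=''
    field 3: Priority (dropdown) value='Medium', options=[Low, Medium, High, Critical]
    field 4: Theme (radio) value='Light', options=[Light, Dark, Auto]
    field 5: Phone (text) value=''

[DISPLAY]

 ┏━━━━━━━━━━━━━┏━━━━━━━━━━━━━━━━━━━━━━━
 ┃ FormWidget  ┃ FormWidget            
 ┠─────────────┠───────────────────────
 ┃> Company:   ┃> Status:     [Inactive
 ┃  Plan:      ┃  Role:       [Guest   
 ┃  Address:   ┃  Email:      [        
 ┃  Public:    ┃  Priority:   [Medium  
 ┃  Status:    ┃  Theme:      (●) Light
 ┃             ┃  Phone:      [        
 ┃             ┃                       
 ┃             ┃                       
 ┃             ┃                       
 ┃             ┃                       
 ┃             ┃                       


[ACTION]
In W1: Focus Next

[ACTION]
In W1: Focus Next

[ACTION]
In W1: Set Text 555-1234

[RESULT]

 ┏━━━━━━━━━━━━━┏━━━━━━━━━━━━━━━━━━━━━━━
 ┃ FormWidget  ┃ FormWidget            
 ┠─────────────┠───────────────────────
 ┃> Company:   ┃  Status:     [Inactive
 ┃  Plan:      ┃  Role:       [Guest   
 ┃  Address:   ┃> Email:      [555-1234
 ┃  Public:    ┃  Priority:   [Medium  
 ┃  Status:    ┃  Theme:      (●) Light
 ┃             ┃  Phone:      [        
 ┃             ┃                       
 ┃             ┃                       
 ┃             ┃                       
 ┃             ┃                       
 ┃             ┃                       


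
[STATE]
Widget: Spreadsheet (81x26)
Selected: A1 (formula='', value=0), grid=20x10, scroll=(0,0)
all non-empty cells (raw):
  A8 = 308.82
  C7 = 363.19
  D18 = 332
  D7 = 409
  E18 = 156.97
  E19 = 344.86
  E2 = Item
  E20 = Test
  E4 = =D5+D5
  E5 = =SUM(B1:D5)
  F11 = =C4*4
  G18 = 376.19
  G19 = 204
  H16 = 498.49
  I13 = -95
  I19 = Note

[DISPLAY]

A1:                                                                              
       A       B       C       D       E       F       G       H       I       J 
---------------------------------------------------------------------------------
  1      [0]       0       0       0       0       0       0       0       0     
  2        0       0       0       0Item           0       0       0       0     
  3        0       0       0       0       0       0       0       0       0     
  4        0       0       0       0       0       0       0       0       0     
  5        0       0       0       0       0       0       0       0       0     
  6        0       0       0       0       0       0       0       0       0     
  7        0       0  363.19     409       0       0       0       0       0     
  8   308.82       0       0       0       0       0       0       0       0     
  9        0       0       0       0       0       0       0       0       0     
 10        0       0       0       0       0       0       0       0       0     
 11        0       0       0       0       0       0       0       0       0     
 12        0       0       0       0       0       0       0       0       0     
 13        0       0       0       0       0       0       0       0     -95     
 14        0       0       0       0       0       0       0       0       0     
 15        0       0       0       0       0       0       0       0       0     
 16        0       0       0       0       0       0       0  498.49       0     
 17        0       0       0       0       0       0       0       0       0     
 18        0       0       0     332  156.97       0  376.19       0       0     
 19        0       0       0       0  344.86       0     204       0Note         
 20        0       0       0       0Test           0       0       0       0     
                                                                                 
                                                                                 
                                                                                 


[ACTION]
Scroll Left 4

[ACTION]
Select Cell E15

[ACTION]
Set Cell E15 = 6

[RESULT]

E15: 6                                                                           
       A       B       C       D       E       F       G       H       I       J 
---------------------------------------------------------------------------------
  1        0       0       0       0       0       0       0       0       0     
  2        0       0       0       0Item           0       0       0       0     
  3        0       0       0       0       0       0       0       0       0     
  4        0       0       0       0       0       0       0       0       0     
  5        0       0       0       0       0       0       0       0       0     
  6        0       0       0       0       0       0       0       0       0     
  7        0       0  363.19     409       0       0       0       0       0     
  8   308.82       0       0       0       0       0       0       0       0     
  9        0       0       0       0       0       0       0       0       0     
 10        0       0       0       0       0       0       0       0       0     
 11        0       0       0       0       0       0       0       0       0     
 12        0       0       0       0       0       0       0       0       0     
 13        0       0       0       0       0       0       0       0     -95     
 14        0       0       0       0       0       0       0       0       0     
 15        0       0       0       0     [6]       0       0       0       0     
 16        0       0       0       0       0       0       0  498.49       0     
 17        0       0       0       0       0       0       0       0       0     
 18        0       0       0     332  156.97       0  376.19       0       0     
 19        0       0       0       0  344.86       0     204       0Note         
 20        0       0       0       0Test           0       0       0       0     
                                                                                 
                                                                                 
                                                                                 


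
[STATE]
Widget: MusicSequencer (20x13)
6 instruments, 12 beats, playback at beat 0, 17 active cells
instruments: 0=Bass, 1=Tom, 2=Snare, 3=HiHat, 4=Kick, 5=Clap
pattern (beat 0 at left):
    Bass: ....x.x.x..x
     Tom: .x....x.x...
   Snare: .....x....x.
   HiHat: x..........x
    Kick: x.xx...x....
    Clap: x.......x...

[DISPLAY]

      ▼12345678901  
  Bass····█·█·█··█  
   Tom·█····█·█···  
 Snare·····█····█·  
 HiHat█··········█  
  Kick█·██···█····  
  Clap█·······█···  
                    
                    
                    
                    
                    
                    


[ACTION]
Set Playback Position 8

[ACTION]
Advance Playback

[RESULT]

      012345678▼01  
  Bass····█·█·█··█  
   Tom·█····█·█···  
 Snare·····█····█·  
 HiHat█··········█  
  Kick█·██···█····  
  Clap█·······█···  
                    
                    
                    
                    
                    
                    


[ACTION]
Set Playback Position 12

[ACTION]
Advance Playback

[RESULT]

      0▼2345678901  
  Bass····█·█·█··█  
   Tom·█····█·█···  
 Snare·····█····█·  
 HiHat█··········█  
  Kick█·██···█····  
  Clap█·······█···  
                    
                    
                    
                    
                    
                    


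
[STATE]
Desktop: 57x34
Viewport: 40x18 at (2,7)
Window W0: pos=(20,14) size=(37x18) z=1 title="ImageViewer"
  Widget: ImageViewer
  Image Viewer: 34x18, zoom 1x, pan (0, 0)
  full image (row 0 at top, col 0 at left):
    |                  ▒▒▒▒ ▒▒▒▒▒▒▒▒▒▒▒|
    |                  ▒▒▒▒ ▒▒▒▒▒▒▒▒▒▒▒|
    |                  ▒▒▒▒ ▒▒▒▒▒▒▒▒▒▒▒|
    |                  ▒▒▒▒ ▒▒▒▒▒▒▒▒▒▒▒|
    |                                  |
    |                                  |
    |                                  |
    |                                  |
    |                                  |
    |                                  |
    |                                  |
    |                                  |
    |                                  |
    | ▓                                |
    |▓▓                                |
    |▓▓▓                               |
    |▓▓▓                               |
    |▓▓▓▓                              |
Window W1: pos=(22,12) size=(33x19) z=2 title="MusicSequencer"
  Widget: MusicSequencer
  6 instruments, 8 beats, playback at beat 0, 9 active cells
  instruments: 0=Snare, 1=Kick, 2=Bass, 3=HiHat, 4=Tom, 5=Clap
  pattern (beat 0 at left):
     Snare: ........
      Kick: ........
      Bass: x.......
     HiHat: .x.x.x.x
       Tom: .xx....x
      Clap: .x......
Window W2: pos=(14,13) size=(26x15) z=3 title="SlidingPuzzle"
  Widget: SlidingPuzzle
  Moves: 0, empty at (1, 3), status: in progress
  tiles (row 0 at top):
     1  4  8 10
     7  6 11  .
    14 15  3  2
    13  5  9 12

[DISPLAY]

                                        
                                        
                                        
                                        
                                        
                    ┏━━━━━━━━━━━━━━━━━━━
            ┏━━━━━━━━━━━━━━━━━━━━━━━━┓  
            ┃ SlidingPuzzle          ┃──
            ┠────────────────────────┨  
            ┃┌────┬────┬────┬────┐   ┃  
            ┃│  1 │  4 │  8 │ 10 │   ┃  
            ┃├────┼────┼────┼────┤   ┃  
            ┃│  7 │  6 │ 11 │    │   ┃  
            ┃├────┼────┼────┼────┤   ┃  
            ┃│ 14 │ 15 │  3 │  2 │   ┃  
            ┃├────┼────┼────┼────┤   ┃  
            ┃│ 13 │  5 │  9 │ 12 │   ┃  
            ┃└────┴────┴────┴────┘   ┃  


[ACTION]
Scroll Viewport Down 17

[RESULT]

            ┃┌────┬────┬────┬────┐   ┃  
            ┃│  1 │  4 │  8 │ 10 │   ┃  
            ┃├────┼────┼────┼────┤   ┃  
            ┃│  7 │  6 │ 11 │    │   ┃  
            ┃├────┼────┼────┼────┤   ┃  
            ┃│ 14 │ 15 │  3 │  2 │   ┃  
            ┃├────┼────┼────┼────┤   ┃  
            ┃│ 13 │  5 │  9 │ 12 │   ┃  
            ┃└────┴────┴────┴────┘   ┃  
            ┃Moves: 0                ┃  
            ┃                        ┃  
            ┗━━━━━━━━━━━━━━━━━━━━━━━━┛  
                  ┃ ┃                   
                  ┃ ┃                   
                  ┃ ┗━━━━━━━━━━━━━━━━━━━
                  ┗━━━━━━━━━━━━━━━━━━━━━
                                        
                                        


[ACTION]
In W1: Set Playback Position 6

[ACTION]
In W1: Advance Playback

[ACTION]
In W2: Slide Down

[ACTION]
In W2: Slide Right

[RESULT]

            ┃┌────┬────┬────┬────┐   ┃  
            ┃│  1 │  4 │    │  8 │   ┃  
            ┃├────┼────┼────┼────┤   ┃  
            ┃│  7 │  6 │ 11 │ 10 │   ┃  
            ┃├────┼────┼────┼────┤   ┃  
            ┃│ 14 │ 15 │  3 │  2 │   ┃  
            ┃├────┼────┼────┼────┤   ┃  
            ┃│ 13 │  5 │  9 │ 12 │   ┃  
            ┃└────┴────┴────┴────┘   ┃  
            ┃Moves: 2                ┃  
            ┃                        ┃  
            ┗━━━━━━━━━━━━━━━━━━━━━━━━┛  
                  ┃ ┃                   
                  ┃ ┃                   
                  ┃ ┗━━━━━━━━━━━━━━━━━━━
                  ┗━━━━━━━━━━━━━━━━━━━━━
                                        
                                        


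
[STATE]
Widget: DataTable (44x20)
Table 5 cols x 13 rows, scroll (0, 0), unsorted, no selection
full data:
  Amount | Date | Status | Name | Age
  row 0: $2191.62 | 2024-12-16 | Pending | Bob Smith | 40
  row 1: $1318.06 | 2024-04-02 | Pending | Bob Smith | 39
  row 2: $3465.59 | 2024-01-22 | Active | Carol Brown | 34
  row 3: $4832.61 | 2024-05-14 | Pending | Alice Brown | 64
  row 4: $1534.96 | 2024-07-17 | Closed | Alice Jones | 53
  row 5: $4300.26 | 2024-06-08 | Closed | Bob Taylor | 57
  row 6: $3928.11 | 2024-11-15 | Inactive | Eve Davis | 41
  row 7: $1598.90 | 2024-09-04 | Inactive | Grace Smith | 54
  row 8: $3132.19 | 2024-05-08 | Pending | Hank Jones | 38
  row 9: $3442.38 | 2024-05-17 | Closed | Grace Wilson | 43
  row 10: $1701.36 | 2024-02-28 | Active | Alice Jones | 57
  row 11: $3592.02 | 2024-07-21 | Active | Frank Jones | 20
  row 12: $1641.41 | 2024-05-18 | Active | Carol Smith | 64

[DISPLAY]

Amount  │Date      │Status  │Name        │Ag
────────┼──────────┼────────┼────────────┼──
$2191.62│2024-12-16│Pending │Bob Smith   │40
$1318.06│2024-04-02│Pending │Bob Smith   │39
$3465.59│2024-01-22│Active  │Carol Brown │34
$4832.61│2024-05-14│Pending │Alice Brown │64
$1534.96│2024-07-17│Closed  │Alice Jones │53
$4300.26│2024-06-08│Closed  │Bob Taylor  │57
$3928.11│2024-11-15│Inactive│Eve Davis   │41
$1598.90│2024-09-04│Inactive│Grace Smith │54
$3132.19│2024-05-08│Pending │Hank Jones  │38
$3442.38│2024-05-17│Closed  │Grace Wilson│43
$1701.36│2024-02-28│Active  │Alice Jones │57
$3592.02│2024-07-21│Active  │Frank Jones │20
$1641.41│2024-05-18│Active  │Carol Smith │64
                                            
                                            
                                            
                                            
                                            


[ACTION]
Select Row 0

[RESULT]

Amount  │Date      │Status  │Name        │Ag
────────┼──────────┼────────┼────────────┼──
>2191.62│2024-12-16│Pending │Bob Smith   │40
$1318.06│2024-04-02│Pending │Bob Smith   │39
$3465.59│2024-01-22│Active  │Carol Brown │34
$4832.61│2024-05-14│Pending │Alice Brown │64
$1534.96│2024-07-17│Closed  │Alice Jones │53
$4300.26│2024-06-08│Closed  │Bob Taylor  │57
$3928.11│2024-11-15│Inactive│Eve Davis   │41
$1598.90│2024-09-04│Inactive│Grace Smith │54
$3132.19│2024-05-08│Pending │Hank Jones  │38
$3442.38│2024-05-17│Closed  │Grace Wilson│43
$1701.36│2024-02-28│Active  │Alice Jones │57
$3592.02│2024-07-21│Active  │Frank Jones │20
$1641.41│2024-05-18│Active  │Carol Smith │64
                                            
                                            
                                            
                                            
                                            


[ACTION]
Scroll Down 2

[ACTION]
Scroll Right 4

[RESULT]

mount  │Date      │Status  │Name        │Age
───────┼──────────┼────────┼────────────┼───
2191.62│2024-12-16│Pending │Bob Smith   │40 
1318.06│2024-04-02│Pending │Bob Smith   │39 
3465.59│2024-01-22│Active  │Carol Brown │34 
4832.61│2024-05-14│Pending │Alice Brown │64 
1534.96│2024-07-17│Closed  │Alice Jones │53 
4300.26│2024-06-08│Closed  │Bob Taylor  │57 
3928.11│2024-11-15│Inactive│Eve Davis   │41 
1598.90│2024-09-04│Inactive│Grace Smith │54 
3132.19│2024-05-08│Pending │Hank Jones  │38 
3442.38│2024-05-17│Closed  │Grace Wilson│43 
1701.36│2024-02-28│Active  │Alice Jones │57 
3592.02│2024-07-21│Active  │Frank Jones │20 
1641.41│2024-05-18│Active  │Carol Smith │64 
                                            
                                            
                                            
                                            
                                            


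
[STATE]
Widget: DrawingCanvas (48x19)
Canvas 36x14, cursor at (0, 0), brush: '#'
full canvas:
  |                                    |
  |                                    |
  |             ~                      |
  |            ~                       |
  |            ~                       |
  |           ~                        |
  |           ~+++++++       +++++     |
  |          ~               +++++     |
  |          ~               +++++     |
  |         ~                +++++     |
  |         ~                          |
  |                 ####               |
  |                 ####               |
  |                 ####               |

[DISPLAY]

+                                               
                                                
             ~                                  
            ~                                   
            ~                                   
           ~                                    
           ~+++++++       +++++                 
          ~               +++++                 
          ~               +++++                 
         ~                +++++                 
         ~                                      
                 ####                           
                 ####                           
                 ####                           
                                                
                                                
                                                
                                                
                                                


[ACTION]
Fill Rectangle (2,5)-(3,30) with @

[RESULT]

+                                               
                                                
     @@@@@@@@@@@@@@@@@@@@@@@@@@                 
     @@@@@@@@@@@@@@@@@@@@@@@@@@                 
            ~                                   
           ~                                    
           ~+++++++       +++++                 
          ~               +++++                 
          ~               +++++                 
         ~                +++++                 
         ~                                      
                 ####                           
                 ####                           
                 ####                           
                                                
                                                
                                                
                                                
                                                


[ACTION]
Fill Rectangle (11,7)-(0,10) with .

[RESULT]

+      ....                                     
       ....                                     
     @@....@@@@@@@@@@@@@@@@@@@@                 
     @@....@@@@@@@@@@@@@@@@@@@@                 
       .... ~                                   
       ....~                                    
       ....~+++++++       +++++                 
       ....               +++++                 
       ....               +++++                 
       ....               +++++                 
       ....                                     
       ....      ####                           
                 ####                           
                 ####                           
                                                
                                                
                                                
                                                
                                                


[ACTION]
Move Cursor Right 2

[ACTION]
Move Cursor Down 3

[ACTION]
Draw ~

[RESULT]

       ....                                     
       ....                                     
     @@....@@@@@@@@@@@@@@@@@@@@                 
  ~  @@....@@@@@@@@@@@@@@@@@@@@                 
       .... ~                                   
       ....~                                    
       ....~+++++++       +++++                 
       ....               +++++                 
       ....               +++++                 
       ....               +++++                 
       ....                                     
       ....      ####                           
                 ####                           
                 ####                           
                                                
                                                
                                                
                                                
                                                


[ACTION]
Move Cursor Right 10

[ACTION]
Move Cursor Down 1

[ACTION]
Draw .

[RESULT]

       ....                                     
       ....                                     
     @@....@@@@@@@@@@@@@@@@@@@@                 
  ~  @@....@@@@@@@@@@@@@@@@@@@@                 
       .... .                                   
       ....~                                    
       ....~+++++++       +++++                 
       ....               +++++                 
       ....               +++++                 
       ....               +++++                 
       ....                                     
       ....      ####                           
                 ####                           
                 ####                           
                                                
                                                
                                                
                                                
                                                


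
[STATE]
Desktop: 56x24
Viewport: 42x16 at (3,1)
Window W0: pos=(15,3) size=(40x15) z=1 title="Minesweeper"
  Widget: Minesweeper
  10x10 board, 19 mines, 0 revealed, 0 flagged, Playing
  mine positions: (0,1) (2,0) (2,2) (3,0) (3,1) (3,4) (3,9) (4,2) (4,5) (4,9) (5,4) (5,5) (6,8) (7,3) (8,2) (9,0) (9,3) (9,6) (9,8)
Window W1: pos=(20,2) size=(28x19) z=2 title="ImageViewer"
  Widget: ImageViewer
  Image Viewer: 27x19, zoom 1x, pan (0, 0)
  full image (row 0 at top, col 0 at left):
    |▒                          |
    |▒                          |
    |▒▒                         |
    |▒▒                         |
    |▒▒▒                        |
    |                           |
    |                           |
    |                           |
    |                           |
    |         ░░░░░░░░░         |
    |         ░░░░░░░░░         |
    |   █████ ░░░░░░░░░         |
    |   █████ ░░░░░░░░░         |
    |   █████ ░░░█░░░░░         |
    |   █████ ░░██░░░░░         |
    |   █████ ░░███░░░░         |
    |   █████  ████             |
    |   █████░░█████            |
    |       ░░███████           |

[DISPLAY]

                                          
                 ┏━━━━━━━━━━━━━━━━━━━━━━━━
            ┏━━━━┃ ImageViewer            
            ┃ Min┠────────────────────────
            ┠────┃▒                       
            ┃■■■■┃▒                       
            ┃■■■■┃▒▒                      
            ┃■■■■┃▒▒                      
            ┃■■■■┃▒▒▒                     
            ┃■■■■┃                        
            ┃■■■■┃                        
            ┃■■■■┃                        
            ┃■■■■┃                        
            ┃■■■■┃         ░░░░░░░░░      
            ┃■■■■┃         ░░░░░░░░░      
            ┃    ┃   █████ ░░░░░░░░░      


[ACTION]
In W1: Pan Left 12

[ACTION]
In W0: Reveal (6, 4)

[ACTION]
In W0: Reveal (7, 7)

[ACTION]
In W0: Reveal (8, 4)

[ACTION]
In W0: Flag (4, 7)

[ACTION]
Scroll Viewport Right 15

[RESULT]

                                          
      ┏━━━━━━━━━━━━━━━━━━━━━━━━━━┓        
 ┏━━━━┃ ImageViewer              ┃━━━━━━┓ 
 ┃ Min┠──────────────────────────┨      ┃ 
 ┠────┃▒                         ┃──────┨ 
 ┃■■■■┃▒                         ┃      ┃ 
 ┃■■■■┃▒▒                        ┃      ┃ 
 ┃■■■■┃▒▒                        ┃      ┃ 
 ┃■■■■┃▒▒▒                       ┃      ┃ 
 ┃■■■■┃                          ┃      ┃ 
 ┃■■■■┃                          ┃      ┃ 
 ┃■■■■┃                          ┃      ┃ 
 ┃■■■■┃                          ┃      ┃ 
 ┃■■■■┃         ░░░░░░░░░        ┃      ┃ 
 ┃■■■■┃         ░░░░░░░░░        ┃      ┃ 
 ┃    ┃   █████ ░░░░░░░░░        ┃      ┃ 


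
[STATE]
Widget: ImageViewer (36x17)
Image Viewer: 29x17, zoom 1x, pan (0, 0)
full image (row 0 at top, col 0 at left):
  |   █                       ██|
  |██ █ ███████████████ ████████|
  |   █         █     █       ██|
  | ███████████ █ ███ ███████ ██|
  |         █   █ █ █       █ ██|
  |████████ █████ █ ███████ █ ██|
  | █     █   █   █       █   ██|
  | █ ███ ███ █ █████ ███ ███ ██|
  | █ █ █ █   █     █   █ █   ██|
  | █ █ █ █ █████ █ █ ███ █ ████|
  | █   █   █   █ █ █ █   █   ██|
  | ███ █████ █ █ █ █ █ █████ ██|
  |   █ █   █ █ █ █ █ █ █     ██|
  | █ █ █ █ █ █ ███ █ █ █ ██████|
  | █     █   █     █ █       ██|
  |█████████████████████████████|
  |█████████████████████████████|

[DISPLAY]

   █                       ██       
██ █ ███████████████ ████████       
   █         █     █       ██       
 ███████████ █ ███ ███████ ██       
         █   █ █ █       █ ██       
████████ █████ █ ███████ █ ██       
 █     █   █   █       █   ██       
 █ ███ ███ █ █████ ███ ███ ██       
 █ █ █ █   █     █   █ █   ██       
 █ █ █ █ █████ █ █ ███ █ ████       
 █   █   █   █ █ █ █   █   ██       
 ███ █████ █ █ █ █ █ █████ ██       
   █ █   █ █ █ █ █ █ █     ██       
 █ █ █ █ █ █ ███ █ █ █ ██████       
 █     █   █     █ █       ██       
█████████████████████████████       
█████████████████████████████       


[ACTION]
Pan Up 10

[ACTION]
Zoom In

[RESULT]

      ██                            
      ██                            
████  ██  ██████████████████████████
████  ██  ██████████████████████████
      ██                  ██        
      ██                  ██        
  ██████████████████████  ██  ██████
  ██████████████████████  ██  ██████
                  ██      ██  ██  ██
                  ██      ██  ██  ██
████████████████  ██████████  ██  ██
████████████████  ██████████  ██  ██
  ██          ██      ██      ██    
  ██          ██      ██      ██    
  ██  ██████  ██████  ██  ██████████
  ██  ██████  ██████  ██  ██████████
  ██  ██  ██  ██      ██          ██


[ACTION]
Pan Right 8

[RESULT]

                                    
                                    
  ██████████████████████████████  ██
  ██████████████████████████████  ██
                  ██          ██    
                  ██          ██    
████████████████  ██  ██████  ██████
████████████████  ██  ██████  ██████
          ██      ██  ██  ██        
          ██      ██  ██  ██        
████████  ██████████  ██  ██████████
████████  ██████████  ██  ██████████
      ██      ██      ██            
      ██      ██      ██            
████  ██████  ██  ██████████  ██████
████  ██████  ██  ██████████  ██████
  ██  ██      ██          ██      ██


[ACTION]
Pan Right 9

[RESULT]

                                    
                                    
███████████████████████  ███████████
███████████████████████  ███████████
         ██          ██             
         ██          ██             
███████  ██  ██████  ██████████████ 
███████  ██  ██████  ██████████████ 
 ██      ██  ██  ██              ██ 
 ██      ██  ██  ██              ██ 
 ██████████  ██  ██████████████  ██ 
 ██████████  ██  ██████████████  ██ 
     ██      ██              ██     
     ██      ██              ██     
███  ██  ██████████  ██████  ██████ 
███  ██  ██████████  ██████  ██████ 
     ██          ██      ██  ██     


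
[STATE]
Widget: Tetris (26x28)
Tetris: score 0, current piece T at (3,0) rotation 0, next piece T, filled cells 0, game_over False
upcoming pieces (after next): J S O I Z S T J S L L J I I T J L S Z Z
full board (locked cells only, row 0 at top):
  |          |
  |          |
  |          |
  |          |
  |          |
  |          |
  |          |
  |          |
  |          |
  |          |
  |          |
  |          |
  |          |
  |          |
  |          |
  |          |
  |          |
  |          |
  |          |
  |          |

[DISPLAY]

    ▒     │Next:          
   ▒▒▒    │ ▒             
          │▒▒▒            
          │               
          │               
          │               
          │Score:         
          │0              
          │               
          │               
          │               
          │               
          │               
          │               
          │               
          │               
          │               
          │               
          │               
          │               
          │               
          │               
          │               
          │               
          │               
          │               
          │               
          │               


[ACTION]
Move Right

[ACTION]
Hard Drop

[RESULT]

    ▒     │Next:          
   ▒▒▒    │█              
          │███            
          │               
          │               
          │               
          │Score:         
          │0              
          │               
          │               
          │               
          │               
          │               
          │               
          │               
          │               
          │               
          │               
     ▒    │               
    ▒▒▒   │               
          │               
          │               
          │               
          │               
          │               
          │               
          │               
          │               


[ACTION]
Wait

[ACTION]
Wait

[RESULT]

          │Next:          
          │█              
    ▒     │███            
   ▒▒▒    │               
          │               
          │               
          │Score:         
          │0              
          │               
          │               
          │               
          │               
          │               
          │               
          │               
          │               
          │               
          │               
     ▒    │               
    ▒▒▒   │               
          │               
          │               
          │               
          │               
          │               
          │               
          │               
          │               
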